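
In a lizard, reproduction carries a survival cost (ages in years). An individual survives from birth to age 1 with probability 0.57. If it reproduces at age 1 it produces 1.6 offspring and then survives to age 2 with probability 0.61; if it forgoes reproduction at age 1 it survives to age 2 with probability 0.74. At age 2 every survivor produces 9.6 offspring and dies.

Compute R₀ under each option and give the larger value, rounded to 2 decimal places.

4.25

breed at age 1: R₀ = 0.57 × (1.6 + 0.61 × 9.6) = 0.57 × 7.4560 = 4.2499
delay to age 2: R₀ = 0.57 × (0.74 × 9.6) = 0.57 × 7.1040 = 4.0493
Higher: breed at age 1 (4.2499).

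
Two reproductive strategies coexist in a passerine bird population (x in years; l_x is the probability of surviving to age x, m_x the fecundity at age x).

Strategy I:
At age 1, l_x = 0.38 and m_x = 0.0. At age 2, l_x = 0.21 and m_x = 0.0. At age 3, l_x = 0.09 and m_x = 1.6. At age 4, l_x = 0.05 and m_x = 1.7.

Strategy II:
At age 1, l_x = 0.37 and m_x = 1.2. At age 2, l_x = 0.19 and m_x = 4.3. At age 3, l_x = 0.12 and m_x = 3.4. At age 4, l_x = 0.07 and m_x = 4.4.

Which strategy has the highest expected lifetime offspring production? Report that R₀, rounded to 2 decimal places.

1.98

Strategy I: R₀ = 0.38×0.0 + 0.21×0.0 + 0.09×1.6 + 0.05×1.7 = 0.2290
Strategy II: R₀ = 0.37×1.2 + 0.19×4.3 + 0.12×3.4 + 0.07×4.4 = 1.9770
Highest R₀: strategy II with 1.9770.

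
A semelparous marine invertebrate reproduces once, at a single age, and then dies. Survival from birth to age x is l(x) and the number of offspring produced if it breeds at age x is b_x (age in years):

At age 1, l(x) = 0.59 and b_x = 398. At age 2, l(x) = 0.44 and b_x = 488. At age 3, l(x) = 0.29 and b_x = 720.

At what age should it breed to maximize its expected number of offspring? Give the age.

1

Expected offspring if breeding at age x = l(x) × b_x:
  age 1: 0.59 × 398 = 234.820
  age 2: 0.44 × 488 = 214.720
  age 3: 0.29 × 720 = 208.800
Maximum at age 1 (234.820).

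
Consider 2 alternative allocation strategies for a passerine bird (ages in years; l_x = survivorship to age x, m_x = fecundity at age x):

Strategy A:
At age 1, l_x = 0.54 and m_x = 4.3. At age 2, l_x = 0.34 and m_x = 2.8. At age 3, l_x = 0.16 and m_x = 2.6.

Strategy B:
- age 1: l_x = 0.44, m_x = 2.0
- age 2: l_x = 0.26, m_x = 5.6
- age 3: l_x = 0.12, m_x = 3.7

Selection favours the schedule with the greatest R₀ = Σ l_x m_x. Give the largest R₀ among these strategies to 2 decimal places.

Strategy A: R₀ = 0.54×4.3 + 0.34×2.8 + 0.16×2.6 = 3.6900
Strategy B: R₀ = 0.44×2.0 + 0.26×5.6 + 0.12×3.7 = 2.7800
Highest R₀: strategy A with 3.6900.

3.69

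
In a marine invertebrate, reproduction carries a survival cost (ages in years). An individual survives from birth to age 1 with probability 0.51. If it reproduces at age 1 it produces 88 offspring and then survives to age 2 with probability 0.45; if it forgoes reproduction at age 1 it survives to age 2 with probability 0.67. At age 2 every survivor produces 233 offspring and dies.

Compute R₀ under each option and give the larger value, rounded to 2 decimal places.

breed at age 1: R₀ = 0.51 × (88 + 0.45 × 233) = 0.51 × 192.8500 = 98.3535
delay to age 2: R₀ = 0.51 × (0.67 × 233) = 0.51 × 156.1100 = 79.6161
Higher: breed at age 1 (98.3535).

98.35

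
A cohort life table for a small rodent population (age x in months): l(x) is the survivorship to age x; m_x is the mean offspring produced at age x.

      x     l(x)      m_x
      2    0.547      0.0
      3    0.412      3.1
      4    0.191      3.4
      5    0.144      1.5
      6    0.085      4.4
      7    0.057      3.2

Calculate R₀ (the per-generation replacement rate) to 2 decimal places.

2.70

R₀ = Σ l(x) m_x:
  age 2: 0.547 × 0.0 = 0.0000
  age 3: 0.412 × 3.1 = 1.2772
  age 4: 0.191 × 3.4 = 0.6494
  age 5: 0.144 × 1.5 = 0.2160
  age 6: 0.085 × 4.4 = 0.3740
  age 7: 0.057 × 3.2 = 0.1824
R₀ = 0.0000 + 1.2772 + 0.6494 + 0.2160 + 0.3740 + 0.1824 = 2.6990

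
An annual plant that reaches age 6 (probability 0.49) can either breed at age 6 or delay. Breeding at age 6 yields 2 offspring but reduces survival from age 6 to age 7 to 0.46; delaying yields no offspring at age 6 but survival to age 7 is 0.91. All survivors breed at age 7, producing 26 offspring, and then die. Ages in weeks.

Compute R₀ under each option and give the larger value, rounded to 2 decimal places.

11.59

breed at age 6: R₀ = 0.49 × (2 + 0.46 × 26) = 0.49 × 13.9600 = 6.8404
delay to age 7: R₀ = 0.49 × (0.91 × 26) = 0.49 × 23.6600 = 11.5934
Higher: delay to age 7 (11.5934).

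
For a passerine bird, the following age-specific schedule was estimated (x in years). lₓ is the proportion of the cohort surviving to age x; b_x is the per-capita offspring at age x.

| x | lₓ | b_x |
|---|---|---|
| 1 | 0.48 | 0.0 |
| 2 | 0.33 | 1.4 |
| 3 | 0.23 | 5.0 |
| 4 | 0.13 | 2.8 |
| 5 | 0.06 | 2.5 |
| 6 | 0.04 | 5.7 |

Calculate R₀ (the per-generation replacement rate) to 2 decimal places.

R₀ = Σ lₓ b_x:
  age 1: 0.48 × 0.0 = 0.0000
  age 2: 0.33 × 1.4 = 0.4620
  age 3: 0.23 × 5.0 = 1.1500
  age 4: 0.13 × 2.8 = 0.3640
  age 5: 0.06 × 2.5 = 0.1500
  age 6: 0.04 × 5.7 = 0.2280
R₀ = 0.0000 + 0.4620 + 1.1500 + 0.3640 + 0.1500 + 0.2280 = 2.3540

2.35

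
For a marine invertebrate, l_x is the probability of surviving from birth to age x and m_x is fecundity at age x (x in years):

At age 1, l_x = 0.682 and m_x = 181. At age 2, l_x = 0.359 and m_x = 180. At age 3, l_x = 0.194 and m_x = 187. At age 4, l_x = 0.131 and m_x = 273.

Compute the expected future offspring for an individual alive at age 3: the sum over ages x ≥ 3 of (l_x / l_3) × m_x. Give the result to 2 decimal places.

l_3 = 0.194. Conditional survival from age 3 to x is l_x / l_3.
  x=3: (0.194/0.194) × 187 = 187.0000
  x=4: (0.131/0.194) × 273 = 184.3454
Sum = 187.0000 + 184.3454 = 371.3454

371.35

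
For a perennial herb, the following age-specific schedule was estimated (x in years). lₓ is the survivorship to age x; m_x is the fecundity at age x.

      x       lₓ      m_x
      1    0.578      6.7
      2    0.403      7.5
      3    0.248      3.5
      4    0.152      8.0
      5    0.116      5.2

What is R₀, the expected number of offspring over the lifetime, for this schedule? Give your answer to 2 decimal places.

R₀ = Σ lₓ m_x:
  age 1: 0.578 × 6.7 = 3.8726
  age 2: 0.403 × 7.5 = 3.0225
  age 3: 0.248 × 3.5 = 0.8680
  age 4: 0.152 × 8.0 = 1.2160
  age 5: 0.116 × 5.2 = 0.6032
R₀ = 3.8726 + 3.0225 + 0.8680 + 1.2160 + 0.6032 = 9.5823

9.58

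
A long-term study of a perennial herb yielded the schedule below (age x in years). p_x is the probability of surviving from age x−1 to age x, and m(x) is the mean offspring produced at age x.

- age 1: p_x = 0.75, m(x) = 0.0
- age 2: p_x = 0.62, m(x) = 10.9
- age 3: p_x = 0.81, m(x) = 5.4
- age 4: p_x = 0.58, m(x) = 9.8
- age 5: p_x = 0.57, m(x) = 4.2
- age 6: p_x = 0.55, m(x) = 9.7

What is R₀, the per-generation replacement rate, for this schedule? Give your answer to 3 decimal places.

Survivorship from birth: l_x = p_1·p_2·…·p_x.
  l_1 = 0.75000
  l_2 = 0.46500
  l_3 = 0.37665
  l_4 = 0.21846
  l_5 = 0.12452
  l_6 = 0.06849
R₀ = Σ l_x m(x):
  age 1: 0.75000 × 0.0 = 0.0000
  age 2: 0.46500 × 10.9 = 5.0685
  age 3: 0.37665 × 5.4 = 2.0339
  age 4: 0.21846 × 9.8 = 2.1409
  age 5: 0.12452 × 4.2 = 0.5230
  age 6: 0.06849 × 9.7 = 0.6644
R₀ = 0.0000 + 5.0685 + 2.0339 + 2.1409 + 0.5230 + 0.6644 = 10.4307

10.431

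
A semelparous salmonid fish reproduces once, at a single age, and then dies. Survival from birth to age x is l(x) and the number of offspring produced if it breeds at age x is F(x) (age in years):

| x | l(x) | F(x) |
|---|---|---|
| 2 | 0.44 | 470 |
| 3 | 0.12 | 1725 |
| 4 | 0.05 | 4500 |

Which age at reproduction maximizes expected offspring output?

Expected offspring if breeding at age x = l(x) × F(x):
  age 2: 0.44 × 470 = 206.800
  age 3: 0.12 × 1725 = 207.000
  age 4: 0.05 × 4500 = 225.000
Maximum at age 4 (225.000).

4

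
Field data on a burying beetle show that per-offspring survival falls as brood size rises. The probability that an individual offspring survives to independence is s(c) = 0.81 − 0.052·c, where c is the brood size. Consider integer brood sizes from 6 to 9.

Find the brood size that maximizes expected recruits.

Expected recruits = c × s(c):
  c=6: 6 × 0.498 = 2.988
  c=7: 7 × 0.446 = 3.122
  c=8: 8 × 0.394 = 3.152
  c=9: 9 × 0.342 = 3.078
Maximum at c = 8 (3.152 recruits).

8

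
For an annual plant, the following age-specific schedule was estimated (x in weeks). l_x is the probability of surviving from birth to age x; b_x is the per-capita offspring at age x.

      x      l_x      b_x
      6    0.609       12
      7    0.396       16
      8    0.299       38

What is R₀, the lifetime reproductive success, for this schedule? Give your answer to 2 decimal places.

R₀ = Σ l_x b_x:
  age 6: 0.609 × 12 = 7.3080
  age 7: 0.396 × 16 = 6.3360
  age 8: 0.299 × 38 = 11.3620
R₀ = 7.3080 + 6.3360 + 11.3620 = 25.0060

25.01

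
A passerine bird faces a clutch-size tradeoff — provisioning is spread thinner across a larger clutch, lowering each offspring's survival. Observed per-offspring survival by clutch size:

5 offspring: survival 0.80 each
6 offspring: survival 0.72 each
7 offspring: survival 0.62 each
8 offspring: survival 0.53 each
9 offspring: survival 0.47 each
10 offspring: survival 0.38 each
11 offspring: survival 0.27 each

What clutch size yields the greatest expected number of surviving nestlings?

Expected surviving nestlings = c × s(c):
  c=5: 5 × 0.80 = 4.000
  c=6: 6 × 0.72 = 4.320
  c=7: 7 × 0.62 = 4.340
  c=8: 8 × 0.53 = 4.240
  c=9: 9 × 0.47 = 4.230
  c=10: 10 × 0.38 = 3.800
  c=11: 11 × 0.27 = 2.970
Maximum at c = 7 (4.340 surviving nestlings).

7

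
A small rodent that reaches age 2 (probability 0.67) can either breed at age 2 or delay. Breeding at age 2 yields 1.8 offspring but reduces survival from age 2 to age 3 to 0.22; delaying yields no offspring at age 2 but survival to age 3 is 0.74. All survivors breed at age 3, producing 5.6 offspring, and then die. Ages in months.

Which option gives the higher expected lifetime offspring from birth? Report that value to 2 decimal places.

breed at age 2: R₀ = 0.67 × (1.8 + 0.22 × 5.6) = 0.67 × 3.0320 = 2.0314
delay to age 3: R₀ = 0.67 × (0.74 × 5.6) = 0.67 × 4.1440 = 2.7765
Higher: delay to age 3 (2.7765).

2.78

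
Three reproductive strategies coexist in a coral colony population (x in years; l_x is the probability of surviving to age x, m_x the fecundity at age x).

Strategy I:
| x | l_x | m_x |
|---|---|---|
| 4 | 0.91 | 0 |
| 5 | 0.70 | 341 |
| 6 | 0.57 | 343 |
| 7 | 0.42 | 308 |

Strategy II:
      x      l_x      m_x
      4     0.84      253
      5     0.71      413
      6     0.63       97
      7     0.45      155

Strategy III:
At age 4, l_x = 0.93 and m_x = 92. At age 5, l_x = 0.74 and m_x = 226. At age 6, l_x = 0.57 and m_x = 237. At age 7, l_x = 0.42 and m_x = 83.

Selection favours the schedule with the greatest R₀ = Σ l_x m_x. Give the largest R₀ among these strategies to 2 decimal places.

Strategy I: R₀ = 0.91×0 + 0.70×341 + 0.57×343 + 0.42×308 = 563.5700
Strategy II: R₀ = 0.84×253 + 0.71×413 + 0.63×97 + 0.45×155 = 636.6100
Strategy III: R₀ = 0.93×92 + 0.74×226 + 0.57×237 + 0.42×83 = 422.7500
Highest R₀: strategy II with 636.6100.

636.61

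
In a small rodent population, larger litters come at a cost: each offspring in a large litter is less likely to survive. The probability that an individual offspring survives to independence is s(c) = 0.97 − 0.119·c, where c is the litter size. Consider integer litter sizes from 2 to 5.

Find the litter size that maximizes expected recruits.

4

Expected recruits = c × s(c):
  c=2: 2 × 0.732 = 1.464
  c=3: 3 × 0.613 = 1.839
  c=4: 4 × 0.494 = 1.976
  c=5: 5 × 0.375 = 1.875
Maximum at c = 4 (1.976 recruits).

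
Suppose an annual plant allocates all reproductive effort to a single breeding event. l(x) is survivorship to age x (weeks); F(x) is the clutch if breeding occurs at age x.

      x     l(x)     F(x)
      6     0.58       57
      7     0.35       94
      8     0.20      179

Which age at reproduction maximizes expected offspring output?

Expected offspring if breeding at age x = l(x) × F(x):
  age 6: 0.58 × 57 = 33.060
  age 7: 0.35 × 94 = 32.900
  age 8: 0.20 × 179 = 35.800
Maximum at age 8 (35.800).

8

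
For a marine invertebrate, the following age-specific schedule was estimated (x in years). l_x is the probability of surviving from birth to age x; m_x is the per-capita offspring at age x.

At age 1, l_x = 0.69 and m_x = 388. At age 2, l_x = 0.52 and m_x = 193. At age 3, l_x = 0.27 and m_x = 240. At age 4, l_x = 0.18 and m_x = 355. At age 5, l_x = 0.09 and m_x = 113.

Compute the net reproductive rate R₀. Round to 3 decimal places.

506.950

R₀ = Σ l_x m_x:
  age 1: 0.69 × 388 = 267.7200
  age 2: 0.52 × 193 = 100.3600
  age 3: 0.27 × 240 = 64.8000
  age 4: 0.18 × 355 = 63.9000
  age 5: 0.09 × 113 = 10.1700
R₀ = 267.7200 + 100.3600 + 64.8000 + 63.9000 + 10.1700 = 506.9500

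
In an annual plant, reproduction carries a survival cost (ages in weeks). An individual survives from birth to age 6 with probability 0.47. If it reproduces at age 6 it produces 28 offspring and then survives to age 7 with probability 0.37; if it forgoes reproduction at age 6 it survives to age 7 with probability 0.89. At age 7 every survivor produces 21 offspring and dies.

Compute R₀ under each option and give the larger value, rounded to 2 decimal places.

breed at age 6: R₀ = 0.47 × (28 + 0.37 × 21) = 0.47 × 35.7700 = 16.8119
delay to age 7: R₀ = 0.47 × (0.89 × 21) = 0.47 × 18.6900 = 8.7843
Higher: breed at age 6 (16.8119).

16.81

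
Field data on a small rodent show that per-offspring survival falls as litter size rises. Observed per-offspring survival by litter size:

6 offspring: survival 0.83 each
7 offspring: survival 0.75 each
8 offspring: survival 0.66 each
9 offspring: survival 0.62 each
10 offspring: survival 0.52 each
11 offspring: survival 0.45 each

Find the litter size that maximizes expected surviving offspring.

9

Expected surviving offspring = c × s(c):
  c=6: 6 × 0.83 = 4.980
  c=7: 7 × 0.75 = 5.250
  c=8: 8 × 0.66 = 5.280
  c=9: 9 × 0.62 = 5.580
  c=10: 10 × 0.52 = 5.200
  c=11: 11 × 0.45 = 4.950
Maximum at c = 9 (5.580 surviving offspring).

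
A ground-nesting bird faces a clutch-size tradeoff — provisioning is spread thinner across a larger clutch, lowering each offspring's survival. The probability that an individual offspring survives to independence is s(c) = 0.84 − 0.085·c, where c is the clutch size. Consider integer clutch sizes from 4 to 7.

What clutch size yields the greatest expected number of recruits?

Expected recruits = c × s(c):
  c=4: 4 × 0.500 = 2.000
  c=5: 5 × 0.415 = 2.075
  c=6: 6 × 0.330 = 1.980
  c=7: 7 × 0.245 = 1.715
Maximum at c = 5 (2.075 recruits).

5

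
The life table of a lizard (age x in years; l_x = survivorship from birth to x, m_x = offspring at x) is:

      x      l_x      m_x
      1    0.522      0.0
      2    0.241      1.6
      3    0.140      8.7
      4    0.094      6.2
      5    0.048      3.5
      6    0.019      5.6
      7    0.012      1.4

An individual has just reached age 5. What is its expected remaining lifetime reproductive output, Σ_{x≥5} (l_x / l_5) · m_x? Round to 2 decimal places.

l_5 = 0.048. Conditional survival from age 5 to x is l_x / l_5.
  x=5: (0.048/0.048) × 3.5 = 3.5000
  x=6: (0.019/0.048) × 5.6 = 2.2167
  x=7: (0.012/0.048) × 1.4 = 0.3500
Sum = 3.5000 + 2.2167 + 0.3500 = 6.0667

6.07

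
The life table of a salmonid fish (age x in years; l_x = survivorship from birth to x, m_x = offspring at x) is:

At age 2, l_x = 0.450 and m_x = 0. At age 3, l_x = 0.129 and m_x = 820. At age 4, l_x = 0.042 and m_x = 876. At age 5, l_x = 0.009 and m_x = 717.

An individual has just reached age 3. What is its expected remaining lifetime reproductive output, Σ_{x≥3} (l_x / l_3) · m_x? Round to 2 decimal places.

l_3 = 0.129. Conditional survival from age 3 to x is l_x / l_3.
  x=3: (0.129/0.129) × 820 = 820.0000
  x=4: (0.042/0.129) × 876 = 285.2093
  x=5: (0.009/0.129) × 717 = 50.0233
Sum = 820.0000 + 285.2093 + 50.0233 = 1155.2326

1155.23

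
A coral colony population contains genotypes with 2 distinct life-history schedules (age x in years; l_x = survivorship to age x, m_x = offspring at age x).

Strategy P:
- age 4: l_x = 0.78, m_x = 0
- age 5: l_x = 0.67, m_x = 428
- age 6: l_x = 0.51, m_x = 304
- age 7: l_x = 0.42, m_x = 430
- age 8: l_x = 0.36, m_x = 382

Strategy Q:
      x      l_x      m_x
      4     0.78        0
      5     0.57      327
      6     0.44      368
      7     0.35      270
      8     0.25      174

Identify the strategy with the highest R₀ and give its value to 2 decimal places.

759.92

Strategy P: R₀ = 0.78×0 + 0.67×428 + 0.51×304 + 0.42×430 + 0.36×382 = 759.9200
Strategy Q: R₀ = 0.78×0 + 0.57×327 + 0.44×368 + 0.35×270 + 0.25×174 = 486.3100
Highest R₀: strategy P with 759.9200.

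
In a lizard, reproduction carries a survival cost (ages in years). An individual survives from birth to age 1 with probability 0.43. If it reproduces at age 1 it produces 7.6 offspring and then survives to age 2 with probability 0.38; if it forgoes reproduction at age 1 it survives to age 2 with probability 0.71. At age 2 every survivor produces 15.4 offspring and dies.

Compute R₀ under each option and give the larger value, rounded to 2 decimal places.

breed at age 1: R₀ = 0.43 × (7.6 + 0.38 × 15.4) = 0.43 × 13.4520 = 5.7844
delay to age 2: R₀ = 0.43 × (0.71 × 15.4) = 0.43 × 10.9340 = 4.7016
Higher: breed at age 1 (5.7844).

5.78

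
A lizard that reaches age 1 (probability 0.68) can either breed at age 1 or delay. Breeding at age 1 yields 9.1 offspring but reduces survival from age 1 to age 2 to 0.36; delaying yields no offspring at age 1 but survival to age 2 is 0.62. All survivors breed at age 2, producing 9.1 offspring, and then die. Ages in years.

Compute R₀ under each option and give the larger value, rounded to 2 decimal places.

8.42

breed at age 1: R₀ = 0.68 × (9.1 + 0.36 × 9.1) = 0.68 × 12.3760 = 8.4157
delay to age 2: R₀ = 0.68 × (0.62 × 9.1) = 0.68 × 5.6420 = 3.8366
Higher: breed at age 1 (8.4157).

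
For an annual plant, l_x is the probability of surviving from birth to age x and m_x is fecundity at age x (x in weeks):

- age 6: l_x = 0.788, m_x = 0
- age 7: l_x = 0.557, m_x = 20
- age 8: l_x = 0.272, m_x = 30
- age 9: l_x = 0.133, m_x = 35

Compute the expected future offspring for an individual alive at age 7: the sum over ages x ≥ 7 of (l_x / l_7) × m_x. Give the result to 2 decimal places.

l_7 = 0.557. Conditional survival from age 7 to x is l_x / l_7.
  x=7: (0.557/0.557) × 20 = 20.0000
  x=8: (0.272/0.557) × 30 = 14.6499
  x=9: (0.133/0.557) × 35 = 8.3573
Sum = 20.0000 + 14.6499 + 8.3573 = 43.0072

43.01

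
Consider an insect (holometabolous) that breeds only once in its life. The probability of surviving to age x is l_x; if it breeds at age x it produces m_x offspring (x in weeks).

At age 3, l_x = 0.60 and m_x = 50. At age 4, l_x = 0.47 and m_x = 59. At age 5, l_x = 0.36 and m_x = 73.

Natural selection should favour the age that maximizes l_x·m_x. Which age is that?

3

Expected offspring if breeding at age x = l_x × m_x:
  age 3: 0.60 × 50 = 30.000
  age 4: 0.47 × 59 = 27.730
  age 5: 0.36 × 73 = 26.280
Maximum at age 3 (30.000).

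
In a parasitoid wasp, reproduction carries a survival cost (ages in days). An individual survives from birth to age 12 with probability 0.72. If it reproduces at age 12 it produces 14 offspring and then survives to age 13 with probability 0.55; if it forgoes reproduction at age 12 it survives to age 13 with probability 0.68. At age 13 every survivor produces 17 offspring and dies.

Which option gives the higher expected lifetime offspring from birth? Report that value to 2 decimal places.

breed at age 12: R₀ = 0.72 × (14 + 0.55 × 17) = 0.72 × 23.3500 = 16.8120
delay to age 13: R₀ = 0.72 × (0.68 × 17) = 0.72 × 11.5600 = 8.3232
Higher: breed at age 12 (16.8120).

16.81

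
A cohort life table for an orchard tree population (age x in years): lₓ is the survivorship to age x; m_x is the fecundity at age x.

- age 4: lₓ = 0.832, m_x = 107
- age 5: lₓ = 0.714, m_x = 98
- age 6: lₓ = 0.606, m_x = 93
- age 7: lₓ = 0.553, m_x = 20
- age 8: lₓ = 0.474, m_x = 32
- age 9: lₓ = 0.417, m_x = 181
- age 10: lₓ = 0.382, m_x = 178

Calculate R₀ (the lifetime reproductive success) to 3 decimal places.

385.055

R₀ = Σ lₓ m_x:
  age 4: 0.832 × 107 = 89.0240
  age 5: 0.714 × 98 = 69.9720
  age 6: 0.606 × 93 = 56.3580
  age 7: 0.553 × 20 = 11.0600
  age 8: 0.474 × 32 = 15.1680
  age 9: 0.417 × 181 = 75.4770
  age 10: 0.382 × 178 = 67.9960
R₀ = 89.0240 + 69.9720 + 56.3580 + 11.0600 + 15.1680 + 75.4770 + 67.9960 = 385.0550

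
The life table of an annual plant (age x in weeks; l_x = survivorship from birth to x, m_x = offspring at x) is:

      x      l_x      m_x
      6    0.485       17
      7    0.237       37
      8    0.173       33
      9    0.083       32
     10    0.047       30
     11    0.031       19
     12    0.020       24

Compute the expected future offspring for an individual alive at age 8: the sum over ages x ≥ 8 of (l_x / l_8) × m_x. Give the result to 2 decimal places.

62.68

l_8 = 0.173. Conditional survival from age 8 to x is l_x / l_8.
  x=8: (0.173/0.173) × 33 = 33.0000
  x=9: (0.083/0.173) × 32 = 15.3526
  x=10: (0.047/0.173) × 30 = 8.1503
  x=11: (0.031/0.173) × 19 = 3.4046
  x=12: (0.020/0.173) × 24 = 2.7746
Sum = 33.0000 + 15.3526 + 8.1503 + 3.4046 + 2.7746 = 62.6821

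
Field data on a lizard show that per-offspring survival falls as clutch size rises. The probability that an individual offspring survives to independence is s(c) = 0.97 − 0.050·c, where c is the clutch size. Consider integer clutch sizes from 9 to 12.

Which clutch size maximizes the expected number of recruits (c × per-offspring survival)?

10

Expected recruits = c × s(c):
  c=9: 9 × 0.520 = 4.680
  c=10: 10 × 0.470 = 4.700
  c=11: 11 × 0.420 = 4.620
  c=12: 12 × 0.370 = 4.440
Maximum at c = 10 (4.700 recruits).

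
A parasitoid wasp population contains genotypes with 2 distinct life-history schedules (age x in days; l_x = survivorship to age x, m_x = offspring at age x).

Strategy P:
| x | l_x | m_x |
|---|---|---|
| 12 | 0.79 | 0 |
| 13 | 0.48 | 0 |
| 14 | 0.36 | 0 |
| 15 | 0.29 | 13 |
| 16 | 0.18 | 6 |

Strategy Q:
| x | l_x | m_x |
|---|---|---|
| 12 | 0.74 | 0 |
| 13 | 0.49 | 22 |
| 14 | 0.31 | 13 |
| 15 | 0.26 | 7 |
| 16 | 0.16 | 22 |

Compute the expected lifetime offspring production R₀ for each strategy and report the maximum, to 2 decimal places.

Strategy P: R₀ = 0.79×0 + 0.48×0 + 0.36×0 + 0.29×13 + 0.18×6 = 4.8500
Strategy Q: R₀ = 0.74×0 + 0.49×22 + 0.31×13 + 0.26×7 + 0.16×22 = 20.1500
Highest R₀: strategy Q with 20.1500.

20.15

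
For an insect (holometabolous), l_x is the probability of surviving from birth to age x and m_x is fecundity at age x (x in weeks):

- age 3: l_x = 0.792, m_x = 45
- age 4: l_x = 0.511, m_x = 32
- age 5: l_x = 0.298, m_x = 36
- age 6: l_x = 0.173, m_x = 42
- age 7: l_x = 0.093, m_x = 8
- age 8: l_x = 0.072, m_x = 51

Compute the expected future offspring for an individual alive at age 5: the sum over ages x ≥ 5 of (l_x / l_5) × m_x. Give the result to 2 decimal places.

75.20

l_5 = 0.298. Conditional survival from age 5 to x is l_x / l_5.
  x=5: (0.298/0.298) × 36 = 36.0000
  x=6: (0.173/0.298) × 42 = 24.3826
  x=7: (0.093/0.298) × 8 = 2.4966
  x=8: (0.072/0.298) × 51 = 12.3221
Sum = 36.0000 + 24.3826 + 2.4966 + 12.3221 = 75.2013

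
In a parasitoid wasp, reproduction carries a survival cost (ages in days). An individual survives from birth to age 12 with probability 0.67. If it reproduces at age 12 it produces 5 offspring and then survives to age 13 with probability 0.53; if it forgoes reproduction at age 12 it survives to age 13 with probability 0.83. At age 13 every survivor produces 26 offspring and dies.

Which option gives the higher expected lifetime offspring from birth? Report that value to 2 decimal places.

14.46

breed at age 12: R₀ = 0.67 × (5 + 0.53 × 26) = 0.67 × 18.7800 = 12.5826
delay to age 13: R₀ = 0.67 × (0.83 × 26) = 0.67 × 21.5800 = 14.4586
Higher: delay to age 13 (14.4586).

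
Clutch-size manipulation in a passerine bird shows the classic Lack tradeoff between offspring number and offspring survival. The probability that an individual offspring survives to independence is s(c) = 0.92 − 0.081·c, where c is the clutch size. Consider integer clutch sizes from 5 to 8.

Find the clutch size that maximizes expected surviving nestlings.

6

Expected surviving nestlings = c × s(c):
  c=5: 5 × 0.515 = 2.575
  c=6: 6 × 0.434 = 2.604
  c=7: 7 × 0.353 = 2.471
  c=8: 8 × 0.272 = 2.176
Maximum at c = 6 (2.604 surviving nestlings).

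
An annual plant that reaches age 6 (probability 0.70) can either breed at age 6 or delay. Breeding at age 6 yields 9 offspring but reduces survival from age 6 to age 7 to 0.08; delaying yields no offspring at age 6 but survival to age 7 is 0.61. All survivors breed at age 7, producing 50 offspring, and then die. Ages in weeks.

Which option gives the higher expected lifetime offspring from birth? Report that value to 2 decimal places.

21.35

breed at age 6: R₀ = 0.70 × (9 + 0.08 × 50) = 0.70 × 13.0000 = 9.1000
delay to age 7: R₀ = 0.70 × (0.61 × 50) = 0.70 × 30.5000 = 21.3500
Higher: delay to age 7 (21.3500).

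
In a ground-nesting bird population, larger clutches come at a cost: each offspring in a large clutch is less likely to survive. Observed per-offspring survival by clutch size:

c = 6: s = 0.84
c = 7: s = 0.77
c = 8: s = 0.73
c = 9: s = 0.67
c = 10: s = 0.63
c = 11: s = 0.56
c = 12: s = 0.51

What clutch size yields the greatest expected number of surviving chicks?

10

Expected surviving chicks = c × s(c):
  c=6: 6 × 0.84 = 5.040
  c=7: 7 × 0.77 = 5.390
  c=8: 8 × 0.73 = 5.840
  c=9: 9 × 0.67 = 6.030
  c=10: 10 × 0.63 = 6.300
  c=11: 11 × 0.56 = 6.160
  c=12: 12 × 0.51 = 6.120
Maximum at c = 10 (6.300 surviving chicks).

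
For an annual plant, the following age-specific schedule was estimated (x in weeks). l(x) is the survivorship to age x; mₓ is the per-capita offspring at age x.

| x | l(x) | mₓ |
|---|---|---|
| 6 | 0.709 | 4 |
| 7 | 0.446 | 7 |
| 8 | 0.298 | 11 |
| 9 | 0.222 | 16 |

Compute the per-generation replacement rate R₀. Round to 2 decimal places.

12.79

R₀ = Σ l(x) mₓ:
  age 6: 0.709 × 4 = 2.8360
  age 7: 0.446 × 7 = 3.1220
  age 8: 0.298 × 11 = 3.2780
  age 9: 0.222 × 16 = 3.5520
R₀ = 2.8360 + 3.1220 + 3.2780 + 3.5520 = 12.7880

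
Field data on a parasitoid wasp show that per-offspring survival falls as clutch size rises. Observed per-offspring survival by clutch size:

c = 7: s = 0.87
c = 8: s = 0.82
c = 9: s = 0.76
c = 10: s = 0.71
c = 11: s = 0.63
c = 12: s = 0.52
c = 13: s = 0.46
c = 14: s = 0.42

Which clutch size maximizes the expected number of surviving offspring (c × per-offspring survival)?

10

Expected surviving offspring = c × s(c):
  c=7: 7 × 0.87 = 6.090
  c=8: 8 × 0.82 = 6.560
  c=9: 9 × 0.76 = 6.840
  c=10: 10 × 0.71 = 7.100
  c=11: 11 × 0.63 = 6.930
  c=12: 12 × 0.52 = 6.240
  c=13: 13 × 0.46 = 5.980
  c=14: 14 × 0.42 = 5.880
Maximum at c = 10 (7.100 surviving offspring).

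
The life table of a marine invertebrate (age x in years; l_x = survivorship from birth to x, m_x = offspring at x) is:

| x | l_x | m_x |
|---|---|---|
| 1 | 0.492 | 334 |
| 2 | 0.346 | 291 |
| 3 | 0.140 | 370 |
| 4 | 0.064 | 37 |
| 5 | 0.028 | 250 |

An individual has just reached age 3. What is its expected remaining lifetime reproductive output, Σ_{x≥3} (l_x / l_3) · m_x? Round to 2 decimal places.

436.91

l_3 = 0.140. Conditional survival from age 3 to x is l_x / l_3.
  x=3: (0.140/0.140) × 370 = 370.0000
  x=4: (0.064/0.140) × 37 = 16.9143
  x=5: (0.028/0.140) × 250 = 50.0000
Sum = 370.0000 + 16.9143 + 50.0000 = 436.9143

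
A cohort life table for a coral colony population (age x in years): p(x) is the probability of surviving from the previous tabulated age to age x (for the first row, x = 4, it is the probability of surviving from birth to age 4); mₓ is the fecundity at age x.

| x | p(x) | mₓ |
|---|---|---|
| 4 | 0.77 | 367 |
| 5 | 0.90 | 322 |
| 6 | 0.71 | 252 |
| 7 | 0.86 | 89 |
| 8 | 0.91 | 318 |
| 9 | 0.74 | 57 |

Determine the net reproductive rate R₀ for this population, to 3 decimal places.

Survivorship from birth: l_x = p_4·p_5·…·p_x.
  l_4 = 0.77000
  l_5 = 0.69300
  l_6 = 0.49203
  l_7 = 0.42315
  l_8 = 0.38506
  l_9 = 0.28495
R₀ = Σ l_x mₓ:
  age 4: 0.77000 × 367 = 282.5900
  age 5: 0.69300 × 322 = 223.1460
  age 6: 0.49203 × 252 = 123.9916
  age 7: 0.42315 × 89 = 37.6604
  age 8: 0.38506 × 318 = 122.4491
  age 9: 0.28495 × 57 = 16.2421
R₀ = 282.5900 + 223.1460 + 123.9916 + 37.6604 + 122.4491 + 16.2421 = 806.0791

806.079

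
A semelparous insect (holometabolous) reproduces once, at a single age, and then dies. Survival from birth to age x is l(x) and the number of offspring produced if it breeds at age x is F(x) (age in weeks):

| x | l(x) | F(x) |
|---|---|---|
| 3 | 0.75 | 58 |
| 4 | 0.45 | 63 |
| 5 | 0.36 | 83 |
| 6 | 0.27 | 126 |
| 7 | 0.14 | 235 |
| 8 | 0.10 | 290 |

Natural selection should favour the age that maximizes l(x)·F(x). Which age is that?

Expected offspring if breeding at age x = l(x) × F(x):
  age 3: 0.75 × 58 = 43.500
  age 4: 0.45 × 63 = 28.350
  age 5: 0.36 × 83 = 29.880
  age 6: 0.27 × 126 = 34.020
  age 7: 0.14 × 235 = 32.900
  age 8: 0.10 × 290 = 29.000
Maximum at age 3 (43.500).

3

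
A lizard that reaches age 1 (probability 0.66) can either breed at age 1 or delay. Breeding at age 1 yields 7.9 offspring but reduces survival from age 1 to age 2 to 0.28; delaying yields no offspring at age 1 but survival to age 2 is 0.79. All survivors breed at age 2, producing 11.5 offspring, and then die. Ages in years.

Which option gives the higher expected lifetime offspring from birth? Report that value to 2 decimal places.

7.34

breed at age 1: R₀ = 0.66 × (7.9 + 0.28 × 11.5) = 0.66 × 11.1200 = 7.3392
delay to age 2: R₀ = 0.66 × (0.79 × 11.5) = 0.66 × 9.0850 = 5.9961
Higher: breed at age 1 (7.3392).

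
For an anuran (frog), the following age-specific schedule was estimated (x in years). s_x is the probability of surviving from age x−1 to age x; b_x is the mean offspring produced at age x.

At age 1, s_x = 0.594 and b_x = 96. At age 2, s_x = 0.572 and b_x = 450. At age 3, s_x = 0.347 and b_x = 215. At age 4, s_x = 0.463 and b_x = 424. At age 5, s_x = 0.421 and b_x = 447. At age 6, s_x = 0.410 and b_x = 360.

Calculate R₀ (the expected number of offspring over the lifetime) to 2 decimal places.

272.08

Survivorship from birth: l_x = s_1·s_2·…·s_x.
  l_1 = 0.59400
  l_2 = 0.33977
  l_3 = 0.11790
  l_4 = 0.05459
  l_5 = 0.02298
  l_6 = 0.00942
R₀ = Σ l_x b_x:
  age 1: 0.59400 × 96 = 57.0240
  age 2: 0.33977 × 450 = 152.8965
  age 3: 0.11790 × 215 = 25.3485
  age 4: 0.05459 × 424 = 23.1462
  age 5: 0.02298 × 447 = 10.2721
  age 6: 0.00942 × 360 = 3.3912
R₀ = 57.0240 + 152.8965 + 25.3485 + 23.1462 + 10.2721 + 3.3912 = 272.0784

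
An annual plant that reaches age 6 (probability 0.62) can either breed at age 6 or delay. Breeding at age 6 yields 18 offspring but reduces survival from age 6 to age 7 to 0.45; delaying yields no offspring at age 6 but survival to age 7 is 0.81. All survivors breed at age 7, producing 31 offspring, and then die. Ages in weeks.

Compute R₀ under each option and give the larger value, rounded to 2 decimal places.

breed at age 6: R₀ = 0.62 × (18 + 0.45 × 31) = 0.62 × 31.9500 = 19.8090
delay to age 7: R₀ = 0.62 × (0.81 × 31) = 0.62 × 25.1100 = 15.5682
Higher: breed at age 6 (19.8090).

19.81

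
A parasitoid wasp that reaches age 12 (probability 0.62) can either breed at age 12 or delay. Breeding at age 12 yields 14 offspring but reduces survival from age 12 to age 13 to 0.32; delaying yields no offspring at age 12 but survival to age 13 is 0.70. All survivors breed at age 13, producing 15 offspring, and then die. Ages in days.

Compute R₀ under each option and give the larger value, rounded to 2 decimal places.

11.66

breed at age 12: R₀ = 0.62 × (14 + 0.32 × 15) = 0.62 × 18.8000 = 11.6560
delay to age 13: R₀ = 0.62 × (0.70 × 15) = 0.62 × 10.5000 = 6.5100
Higher: breed at age 12 (11.6560).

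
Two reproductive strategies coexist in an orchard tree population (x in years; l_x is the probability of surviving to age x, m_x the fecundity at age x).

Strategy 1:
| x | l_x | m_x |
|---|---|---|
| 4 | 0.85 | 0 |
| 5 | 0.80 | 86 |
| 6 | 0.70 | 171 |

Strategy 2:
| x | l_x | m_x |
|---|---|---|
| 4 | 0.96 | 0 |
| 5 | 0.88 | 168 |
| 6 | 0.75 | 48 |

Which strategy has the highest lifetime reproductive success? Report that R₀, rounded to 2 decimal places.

188.50

Strategy 1: R₀ = 0.85×0 + 0.80×86 + 0.70×171 = 188.5000
Strategy 2: R₀ = 0.96×0 + 0.88×168 + 0.75×48 = 183.8400
Highest R₀: strategy 1 with 188.5000.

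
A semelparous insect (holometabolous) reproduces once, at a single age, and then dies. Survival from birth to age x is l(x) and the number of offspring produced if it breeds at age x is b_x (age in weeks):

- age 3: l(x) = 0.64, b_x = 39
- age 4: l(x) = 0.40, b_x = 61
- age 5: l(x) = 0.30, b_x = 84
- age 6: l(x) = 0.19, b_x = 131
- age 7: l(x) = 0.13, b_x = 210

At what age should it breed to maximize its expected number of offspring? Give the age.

7

Expected offspring if breeding at age x = l(x) × b_x:
  age 3: 0.64 × 39 = 24.960
  age 4: 0.40 × 61 = 24.400
  age 5: 0.30 × 84 = 25.200
  age 6: 0.19 × 131 = 24.890
  age 7: 0.13 × 210 = 27.300
Maximum at age 7 (27.300).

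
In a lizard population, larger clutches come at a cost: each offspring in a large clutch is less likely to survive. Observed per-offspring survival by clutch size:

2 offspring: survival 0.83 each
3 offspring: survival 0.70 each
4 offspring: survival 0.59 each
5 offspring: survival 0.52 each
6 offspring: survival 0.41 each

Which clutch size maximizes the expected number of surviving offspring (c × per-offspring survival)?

5

Expected surviving offspring = c × s(c):
  c=2: 2 × 0.83 = 1.660
  c=3: 3 × 0.70 = 2.100
  c=4: 4 × 0.59 = 2.360
  c=5: 5 × 0.52 = 2.600
  c=6: 6 × 0.41 = 2.460
Maximum at c = 5 (2.600 surviving offspring).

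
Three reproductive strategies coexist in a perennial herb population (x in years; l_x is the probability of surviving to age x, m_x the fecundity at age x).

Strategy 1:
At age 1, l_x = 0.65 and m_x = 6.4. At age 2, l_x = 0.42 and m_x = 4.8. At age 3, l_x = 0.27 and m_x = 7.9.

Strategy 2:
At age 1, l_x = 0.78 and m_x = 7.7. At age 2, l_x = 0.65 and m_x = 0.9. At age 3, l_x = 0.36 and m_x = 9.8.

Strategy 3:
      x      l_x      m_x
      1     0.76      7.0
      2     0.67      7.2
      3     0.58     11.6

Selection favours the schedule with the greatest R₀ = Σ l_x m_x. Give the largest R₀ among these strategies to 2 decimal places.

16.87

Strategy 1: R₀ = 0.65×6.4 + 0.42×4.8 + 0.27×7.9 = 8.3090
Strategy 2: R₀ = 0.78×7.7 + 0.65×0.9 + 0.36×9.8 = 10.1190
Strategy 3: R₀ = 0.76×7.0 + 0.67×7.2 + 0.58×11.6 = 16.8720
Highest R₀: strategy 3 with 16.8720.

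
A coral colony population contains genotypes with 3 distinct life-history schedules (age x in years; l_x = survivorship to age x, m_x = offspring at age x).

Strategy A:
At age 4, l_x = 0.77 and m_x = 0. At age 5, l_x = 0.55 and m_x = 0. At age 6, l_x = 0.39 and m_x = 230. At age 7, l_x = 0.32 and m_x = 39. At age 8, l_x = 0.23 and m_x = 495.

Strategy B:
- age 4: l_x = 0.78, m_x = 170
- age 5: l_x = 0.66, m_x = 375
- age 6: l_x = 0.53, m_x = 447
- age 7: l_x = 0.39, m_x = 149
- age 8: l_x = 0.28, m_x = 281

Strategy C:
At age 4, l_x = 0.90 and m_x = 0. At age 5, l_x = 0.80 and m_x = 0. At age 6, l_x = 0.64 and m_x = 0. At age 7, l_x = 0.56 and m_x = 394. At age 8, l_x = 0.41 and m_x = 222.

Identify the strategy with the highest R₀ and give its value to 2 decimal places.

Strategy A: R₀ = 0.77×0 + 0.55×0 + 0.39×230 + 0.32×39 + 0.23×495 = 216.0300
Strategy B: R₀ = 0.78×170 + 0.66×375 + 0.53×447 + 0.39×149 + 0.28×281 = 753.8000
Strategy C: R₀ = 0.90×0 + 0.80×0 + 0.64×0 + 0.56×394 + 0.41×222 = 311.6600
Highest R₀: strategy B with 753.8000.

753.80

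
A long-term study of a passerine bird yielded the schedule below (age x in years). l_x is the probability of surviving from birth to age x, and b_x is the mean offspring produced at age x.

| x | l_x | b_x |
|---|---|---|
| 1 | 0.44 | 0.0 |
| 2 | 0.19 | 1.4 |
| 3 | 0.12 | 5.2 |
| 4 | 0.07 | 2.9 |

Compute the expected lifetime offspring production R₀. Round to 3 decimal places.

R₀ = Σ l_x b_x:
  age 1: 0.44 × 0.0 = 0.0000
  age 2: 0.19 × 1.4 = 0.2660
  age 3: 0.12 × 5.2 = 0.6240
  age 4: 0.07 × 2.9 = 0.2030
R₀ = 0.0000 + 0.2660 + 0.6240 + 0.2030 = 1.0930

1.093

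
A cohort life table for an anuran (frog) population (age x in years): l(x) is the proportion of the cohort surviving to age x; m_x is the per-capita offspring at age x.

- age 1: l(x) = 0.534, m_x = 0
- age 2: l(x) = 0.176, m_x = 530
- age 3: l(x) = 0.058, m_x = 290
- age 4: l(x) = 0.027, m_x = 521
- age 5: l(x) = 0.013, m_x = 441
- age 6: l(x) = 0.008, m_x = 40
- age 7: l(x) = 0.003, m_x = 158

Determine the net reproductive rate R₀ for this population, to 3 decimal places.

130.694

R₀ = Σ l(x) m_x:
  age 1: 0.534 × 0 = 0.0000
  age 2: 0.176 × 530 = 93.2800
  age 3: 0.058 × 290 = 16.8200
  age 4: 0.027 × 521 = 14.0670
  age 5: 0.013 × 441 = 5.7330
  age 6: 0.008 × 40 = 0.3200
  age 7: 0.003 × 158 = 0.4740
R₀ = 0.0000 + 93.2800 + 16.8200 + 14.0670 + 5.7330 + 0.3200 + 0.4740 = 130.6940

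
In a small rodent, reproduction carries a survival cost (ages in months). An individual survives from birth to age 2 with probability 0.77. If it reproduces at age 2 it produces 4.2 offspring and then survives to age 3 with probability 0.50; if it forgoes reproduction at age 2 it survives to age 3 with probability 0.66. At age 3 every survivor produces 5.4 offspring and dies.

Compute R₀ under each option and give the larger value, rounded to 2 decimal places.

breed at age 2: R₀ = 0.77 × (4.2 + 0.50 × 5.4) = 0.77 × 6.9000 = 5.3130
delay to age 3: R₀ = 0.77 × (0.66 × 5.4) = 0.77 × 3.5640 = 2.7443
Higher: breed at age 2 (5.3130).

5.31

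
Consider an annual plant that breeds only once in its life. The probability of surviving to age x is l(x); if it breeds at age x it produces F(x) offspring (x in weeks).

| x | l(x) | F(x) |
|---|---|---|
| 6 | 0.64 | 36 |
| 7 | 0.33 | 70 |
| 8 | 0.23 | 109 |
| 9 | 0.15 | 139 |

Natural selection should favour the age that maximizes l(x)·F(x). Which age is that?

8

Expected offspring if breeding at age x = l(x) × F(x):
  age 6: 0.64 × 36 = 23.040
  age 7: 0.33 × 70 = 23.100
  age 8: 0.23 × 109 = 25.070
  age 9: 0.15 × 139 = 20.850
Maximum at age 8 (25.070).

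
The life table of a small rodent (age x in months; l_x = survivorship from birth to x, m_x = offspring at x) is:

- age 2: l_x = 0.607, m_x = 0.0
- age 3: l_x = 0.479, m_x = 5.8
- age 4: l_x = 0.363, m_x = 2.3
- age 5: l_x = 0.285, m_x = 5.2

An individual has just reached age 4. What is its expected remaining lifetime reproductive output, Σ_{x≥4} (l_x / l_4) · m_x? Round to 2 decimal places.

6.38

l_4 = 0.363. Conditional survival from age 4 to x is l_x / l_4.
  x=4: (0.363/0.363) × 2.3 = 2.3000
  x=5: (0.285/0.363) × 5.2 = 4.0826
Sum = 2.3000 + 4.0826 = 6.3826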